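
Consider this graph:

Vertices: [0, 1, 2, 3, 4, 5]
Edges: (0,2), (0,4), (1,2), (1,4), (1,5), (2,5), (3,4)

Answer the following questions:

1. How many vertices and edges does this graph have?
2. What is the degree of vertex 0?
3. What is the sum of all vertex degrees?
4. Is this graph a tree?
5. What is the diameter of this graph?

Count: 6 vertices, 7 edges.
Vertex 0 has neighbors [2, 4], degree = 2.
Handshaking lemma: 2 * 7 = 14.
A tree on 6 vertices has 5 edges. This graph has 7 edges (2 extra). Not a tree.
Diameter (longest shortest path) = 3.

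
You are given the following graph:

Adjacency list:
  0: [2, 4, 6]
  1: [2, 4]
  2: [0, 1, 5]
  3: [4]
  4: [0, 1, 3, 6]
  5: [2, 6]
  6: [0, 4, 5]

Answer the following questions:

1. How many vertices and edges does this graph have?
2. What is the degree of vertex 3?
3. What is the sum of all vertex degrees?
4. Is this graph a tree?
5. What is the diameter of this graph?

Count: 7 vertices, 9 edges.
Vertex 3 has neighbors [4], degree = 1.
Handshaking lemma: 2 * 9 = 18.
A tree on 7 vertices has 6 edges. This graph has 9 edges (3 extra). Not a tree.
Diameter (longest shortest path) = 3.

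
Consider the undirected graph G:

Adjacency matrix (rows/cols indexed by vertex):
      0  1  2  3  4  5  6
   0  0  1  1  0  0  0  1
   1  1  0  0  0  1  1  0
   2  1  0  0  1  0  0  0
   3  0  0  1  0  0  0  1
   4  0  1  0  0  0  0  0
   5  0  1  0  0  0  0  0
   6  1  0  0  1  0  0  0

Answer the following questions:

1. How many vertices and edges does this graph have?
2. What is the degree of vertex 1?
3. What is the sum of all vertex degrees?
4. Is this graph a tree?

Count: 7 vertices, 7 edges.
Vertex 1 has neighbors [0, 4, 5], degree = 3.
Handshaking lemma: 2 * 7 = 14.
A tree on 7 vertices has 6 edges. This graph has 7 edges (1 extra). Not a tree.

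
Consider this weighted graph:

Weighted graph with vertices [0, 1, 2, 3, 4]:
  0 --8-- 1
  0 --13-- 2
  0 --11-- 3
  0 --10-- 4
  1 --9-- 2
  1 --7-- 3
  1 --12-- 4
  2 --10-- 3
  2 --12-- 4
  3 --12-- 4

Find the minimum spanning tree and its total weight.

Applying Kruskal's algorithm (sort edges by weight, add if no cycle):
  Add (1,3) w=7
  Add (0,1) w=8
  Add (1,2) w=9
  Add (0,4) w=10
  Skip (2,3) w=10 (creates cycle)
  Skip (0,3) w=11 (creates cycle)
  Skip (1,4) w=12 (creates cycle)
  Skip (2,4) w=12 (creates cycle)
  Skip (3,4) w=12 (creates cycle)
  Skip (0,2) w=13 (creates cycle)
MST weight = 34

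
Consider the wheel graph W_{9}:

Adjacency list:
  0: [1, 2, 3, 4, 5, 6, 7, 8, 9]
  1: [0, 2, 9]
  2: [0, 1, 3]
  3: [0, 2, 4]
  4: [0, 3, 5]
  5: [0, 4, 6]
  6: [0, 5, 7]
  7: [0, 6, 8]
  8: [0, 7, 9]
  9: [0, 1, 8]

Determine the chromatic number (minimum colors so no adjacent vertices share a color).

W_{9} = C_{9} plus a hub adjacent to every cycle vertex.
The outer cycle needs 3 colors (odd cycle); the hub is adjacent to all of them so needs a fresh color.
Chromatic number = 3 + 1 = 4.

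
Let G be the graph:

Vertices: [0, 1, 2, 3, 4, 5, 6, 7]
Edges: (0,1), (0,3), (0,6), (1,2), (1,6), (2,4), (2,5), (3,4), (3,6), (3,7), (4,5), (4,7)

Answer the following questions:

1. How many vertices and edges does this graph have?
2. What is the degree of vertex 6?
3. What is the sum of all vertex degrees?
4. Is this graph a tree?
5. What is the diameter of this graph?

Count: 8 vertices, 12 edges.
Vertex 6 has neighbors [0, 1, 3], degree = 3.
Handshaking lemma: 2 * 12 = 24.
A tree on 8 vertices has 7 edges. This graph has 12 edges (5 extra). Not a tree.
Diameter (longest shortest path) = 3.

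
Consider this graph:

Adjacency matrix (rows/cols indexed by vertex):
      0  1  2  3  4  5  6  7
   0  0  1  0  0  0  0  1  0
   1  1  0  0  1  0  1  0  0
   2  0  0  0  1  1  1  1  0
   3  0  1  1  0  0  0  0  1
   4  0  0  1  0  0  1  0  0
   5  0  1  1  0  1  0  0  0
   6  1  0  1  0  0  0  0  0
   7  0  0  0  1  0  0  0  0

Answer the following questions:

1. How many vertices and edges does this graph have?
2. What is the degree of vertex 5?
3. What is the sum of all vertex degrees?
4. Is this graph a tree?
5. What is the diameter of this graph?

Count: 8 vertices, 10 edges.
Vertex 5 has neighbors [1, 2, 4], degree = 3.
Handshaking lemma: 2 * 10 = 20.
A tree on 8 vertices has 7 edges. This graph has 10 edges (3 extra). Not a tree.
Diameter (longest shortest path) = 3.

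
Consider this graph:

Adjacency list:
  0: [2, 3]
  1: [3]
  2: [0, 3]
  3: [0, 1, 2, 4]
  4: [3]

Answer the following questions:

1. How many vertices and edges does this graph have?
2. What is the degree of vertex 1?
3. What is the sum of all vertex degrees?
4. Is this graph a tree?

Count: 5 vertices, 5 edges.
Vertex 1 has neighbors [3], degree = 1.
Handshaking lemma: 2 * 5 = 10.
A tree on 5 vertices has 4 edges. This graph has 5 edges (1 extra). Not a tree.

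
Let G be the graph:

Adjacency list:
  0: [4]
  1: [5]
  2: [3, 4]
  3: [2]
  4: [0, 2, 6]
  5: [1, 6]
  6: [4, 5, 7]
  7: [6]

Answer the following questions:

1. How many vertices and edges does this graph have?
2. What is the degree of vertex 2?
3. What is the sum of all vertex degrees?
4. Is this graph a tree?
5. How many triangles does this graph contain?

Count: 8 vertices, 7 edges.
Vertex 2 has neighbors [3, 4], degree = 2.
Handshaking lemma: 2 * 7 = 14.
A graph is a tree iff it is connected and has exactly n-1 edges. This graph is connected (all 8 vertices in one component) and has 8-1 = 7 edges. It is a tree.
Number of triangles = 0.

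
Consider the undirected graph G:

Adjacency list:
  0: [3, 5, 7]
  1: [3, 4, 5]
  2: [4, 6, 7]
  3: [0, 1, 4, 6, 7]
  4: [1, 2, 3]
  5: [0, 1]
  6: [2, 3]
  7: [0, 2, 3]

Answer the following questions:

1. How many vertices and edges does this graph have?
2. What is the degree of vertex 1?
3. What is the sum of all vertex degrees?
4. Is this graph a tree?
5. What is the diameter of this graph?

Count: 8 vertices, 12 edges.
Vertex 1 has neighbors [3, 4, 5], degree = 3.
Handshaking lemma: 2 * 12 = 24.
A tree on 8 vertices has 7 edges. This graph has 12 edges (5 extra). Not a tree.
Diameter (longest shortest path) = 3.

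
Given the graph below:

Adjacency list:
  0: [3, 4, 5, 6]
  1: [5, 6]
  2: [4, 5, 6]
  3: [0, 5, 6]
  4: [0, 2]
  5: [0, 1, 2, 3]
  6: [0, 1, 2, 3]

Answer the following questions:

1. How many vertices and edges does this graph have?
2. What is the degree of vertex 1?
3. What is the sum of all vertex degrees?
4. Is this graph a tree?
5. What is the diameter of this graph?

Count: 7 vertices, 11 edges.
Vertex 1 has neighbors [5, 6], degree = 2.
Handshaking lemma: 2 * 11 = 22.
A tree on 7 vertices has 6 edges. This graph has 11 edges (5 extra). Not a tree.
Diameter (longest shortest path) = 3.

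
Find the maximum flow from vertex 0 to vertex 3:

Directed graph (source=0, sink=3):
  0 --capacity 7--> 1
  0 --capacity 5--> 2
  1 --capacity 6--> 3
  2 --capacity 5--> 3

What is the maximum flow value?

Computing max flow:
  Flow on (0->1): 6/7
  Flow on (0->2): 5/5
  Flow on (1->3): 6/6
  Flow on (2->3): 5/5
Maximum flow = 11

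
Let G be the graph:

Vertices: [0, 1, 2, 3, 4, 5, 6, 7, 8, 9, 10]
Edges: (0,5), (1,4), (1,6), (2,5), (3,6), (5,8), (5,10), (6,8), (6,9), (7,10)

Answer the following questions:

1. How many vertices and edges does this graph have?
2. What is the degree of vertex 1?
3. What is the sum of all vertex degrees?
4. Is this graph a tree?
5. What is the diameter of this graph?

Count: 11 vertices, 10 edges.
Vertex 1 has neighbors [4, 6], degree = 2.
Handshaking lemma: 2 * 10 = 20.
A graph is a tree iff it is connected and has exactly n-1 edges. This graph is connected (all 11 vertices in one component) and has 11-1 = 10 edges. It is a tree.
Diameter (longest shortest path) = 6.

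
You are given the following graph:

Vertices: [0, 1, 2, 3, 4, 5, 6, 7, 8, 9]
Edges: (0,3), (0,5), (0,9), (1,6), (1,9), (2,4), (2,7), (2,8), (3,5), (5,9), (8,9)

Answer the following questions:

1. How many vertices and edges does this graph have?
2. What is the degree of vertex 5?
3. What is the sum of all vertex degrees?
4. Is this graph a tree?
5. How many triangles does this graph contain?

Count: 10 vertices, 11 edges.
Vertex 5 has neighbors [0, 3, 9], degree = 3.
Handshaking lemma: 2 * 11 = 22.
A tree on 10 vertices has 9 edges. This graph has 11 edges (2 extra). Not a tree.
Number of triangles = 2.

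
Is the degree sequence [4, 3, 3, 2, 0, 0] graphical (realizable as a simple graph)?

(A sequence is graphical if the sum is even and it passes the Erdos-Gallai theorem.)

Sum of degrees = 12. Sum is even but fails Erdos-Gallai. The sequence is NOT graphical.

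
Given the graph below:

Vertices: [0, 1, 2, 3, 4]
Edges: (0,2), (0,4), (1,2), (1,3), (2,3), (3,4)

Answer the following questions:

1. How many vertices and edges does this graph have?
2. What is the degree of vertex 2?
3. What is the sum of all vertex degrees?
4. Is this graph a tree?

Count: 5 vertices, 6 edges.
Vertex 2 has neighbors [0, 1, 3], degree = 3.
Handshaking lemma: 2 * 6 = 12.
A tree on 5 vertices has 4 edges. This graph has 6 edges (2 extra). Not a tree.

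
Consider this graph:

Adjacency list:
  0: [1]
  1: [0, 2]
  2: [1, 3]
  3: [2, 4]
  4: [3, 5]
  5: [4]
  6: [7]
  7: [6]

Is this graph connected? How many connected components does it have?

Checking connectivity: the graph has 2 connected component(s).
Components: [[0, 1, 2, 3, 4, 5], [6, 7]]. The graph is NOT connected.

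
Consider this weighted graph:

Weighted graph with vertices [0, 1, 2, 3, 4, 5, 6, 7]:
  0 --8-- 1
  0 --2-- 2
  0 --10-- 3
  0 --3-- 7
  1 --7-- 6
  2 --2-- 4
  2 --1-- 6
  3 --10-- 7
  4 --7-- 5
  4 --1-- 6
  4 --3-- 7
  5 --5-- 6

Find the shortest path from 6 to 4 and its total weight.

Using Dijkstra's algorithm from vertex 6:
Shortest path: 6 -> 4
Total weight: 1 = 1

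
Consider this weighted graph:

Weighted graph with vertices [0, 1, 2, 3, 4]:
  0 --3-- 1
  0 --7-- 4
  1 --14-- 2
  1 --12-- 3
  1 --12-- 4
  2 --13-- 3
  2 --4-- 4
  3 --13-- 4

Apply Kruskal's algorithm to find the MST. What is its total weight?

Applying Kruskal's algorithm (sort edges by weight, add if no cycle):
  Add (0,1) w=3
  Add (2,4) w=4
  Add (0,4) w=7
  Add (1,3) w=12
  Skip (1,4) w=12 (creates cycle)
  Skip (2,3) w=13 (creates cycle)
  Skip (3,4) w=13 (creates cycle)
  Skip (1,2) w=14 (creates cycle)
MST weight = 26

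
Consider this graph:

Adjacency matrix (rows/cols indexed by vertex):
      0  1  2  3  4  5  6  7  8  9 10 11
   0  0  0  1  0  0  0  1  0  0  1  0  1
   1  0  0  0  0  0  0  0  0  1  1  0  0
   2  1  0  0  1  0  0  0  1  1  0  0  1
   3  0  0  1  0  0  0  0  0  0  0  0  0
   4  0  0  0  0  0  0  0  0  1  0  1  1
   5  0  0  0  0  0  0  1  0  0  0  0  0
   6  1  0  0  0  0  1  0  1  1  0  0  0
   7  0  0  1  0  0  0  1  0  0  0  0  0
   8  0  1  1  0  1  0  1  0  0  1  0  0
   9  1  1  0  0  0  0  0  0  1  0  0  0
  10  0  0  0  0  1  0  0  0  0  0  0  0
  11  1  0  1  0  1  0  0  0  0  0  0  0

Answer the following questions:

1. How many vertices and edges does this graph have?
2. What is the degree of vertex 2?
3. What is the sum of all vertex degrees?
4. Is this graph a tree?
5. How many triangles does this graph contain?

Count: 12 vertices, 17 edges.
Vertex 2 has neighbors [0, 3, 7, 8, 11], degree = 5.
Handshaking lemma: 2 * 17 = 34.
A tree on 12 vertices has 11 edges. This graph has 17 edges (6 extra). Not a tree.
Number of triangles = 2.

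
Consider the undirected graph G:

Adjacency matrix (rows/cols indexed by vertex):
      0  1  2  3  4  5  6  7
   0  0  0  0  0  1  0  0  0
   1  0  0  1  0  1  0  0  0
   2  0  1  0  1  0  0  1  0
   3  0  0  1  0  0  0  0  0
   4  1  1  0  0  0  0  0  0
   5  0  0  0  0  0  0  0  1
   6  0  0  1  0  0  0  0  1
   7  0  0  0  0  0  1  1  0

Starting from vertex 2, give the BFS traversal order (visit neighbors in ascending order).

BFS from vertex 2 (neighbors processed in ascending order):
Visit order: 2, 1, 3, 6, 4, 7, 0, 5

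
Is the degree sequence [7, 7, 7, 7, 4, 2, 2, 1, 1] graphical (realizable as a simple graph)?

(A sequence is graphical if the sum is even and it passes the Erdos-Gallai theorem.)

Sum of degrees = 38. Sum is even but fails Erdos-Gallai. The sequence is NOT graphical.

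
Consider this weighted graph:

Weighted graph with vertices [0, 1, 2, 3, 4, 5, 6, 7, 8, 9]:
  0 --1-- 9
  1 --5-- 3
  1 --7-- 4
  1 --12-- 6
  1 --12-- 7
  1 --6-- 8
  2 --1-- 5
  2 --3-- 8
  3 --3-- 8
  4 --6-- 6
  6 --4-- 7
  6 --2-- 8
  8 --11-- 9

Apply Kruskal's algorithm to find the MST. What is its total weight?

Applying Kruskal's algorithm (sort edges by weight, add if no cycle):
  Add (0,9) w=1
  Add (2,5) w=1
  Add (6,8) w=2
  Add (2,8) w=3
  Add (3,8) w=3
  Add (6,7) w=4
  Add (1,3) w=5
  Skip (1,8) w=6 (creates cycle)
  Add (4,6) w=6
  Skip (1,4) w=7 (creates cycle)
  Add (8,9) w=11
  Skip (1,6) w=12 (creates cycle)
  Skip (1,7) w=12 (creates cycle)
MST weight = 36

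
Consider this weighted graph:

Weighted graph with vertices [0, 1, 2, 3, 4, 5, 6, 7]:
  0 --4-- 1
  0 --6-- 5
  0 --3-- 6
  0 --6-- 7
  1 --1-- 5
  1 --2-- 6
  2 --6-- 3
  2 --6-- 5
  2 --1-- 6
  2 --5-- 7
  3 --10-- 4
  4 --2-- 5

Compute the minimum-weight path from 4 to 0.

Using Dijkstra's algorithm from vertex 4:
Shortest path: 4 -> 5 -> 1 -> 0
Total weight: 2 + 1 + 4 = 7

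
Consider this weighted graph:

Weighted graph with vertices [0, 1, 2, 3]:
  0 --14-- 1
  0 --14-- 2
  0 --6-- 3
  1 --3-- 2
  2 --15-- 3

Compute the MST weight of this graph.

Applying Kruskal's algorithm (sort edges by weight, add if no cycle):
  Add (1,2) w=3
  Add (0,3) w=6
  Add (0,2) w=14
  Skip (0,1) w=14 (creates cycle)
  Skip (2,3) w=15 (creates cycle)
MST weight = 23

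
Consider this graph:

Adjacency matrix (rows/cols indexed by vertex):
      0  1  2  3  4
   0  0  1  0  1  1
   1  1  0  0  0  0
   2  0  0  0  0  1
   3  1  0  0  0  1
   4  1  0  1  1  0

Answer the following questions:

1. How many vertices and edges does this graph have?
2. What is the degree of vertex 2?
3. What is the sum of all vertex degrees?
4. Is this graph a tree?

Count: 5 vertices, 5 edges.
Vertex 2 has neighbors [4], degree = 1.
Handshaking lemma: 2 * 5 = 10.
A tree on 5 vertices has 4 edges. This graph has 5 edges (1 extra). Not a tree.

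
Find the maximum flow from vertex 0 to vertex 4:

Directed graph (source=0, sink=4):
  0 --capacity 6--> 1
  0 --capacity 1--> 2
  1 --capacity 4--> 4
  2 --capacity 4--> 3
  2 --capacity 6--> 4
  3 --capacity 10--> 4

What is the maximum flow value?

Computing max flow:
  Flow on (0->1): 4/6
  Flow on (0->2): 1/1
  Flow on (1->4): 4/4
  Flow on (2->4): 1/6
Maximum flow = 5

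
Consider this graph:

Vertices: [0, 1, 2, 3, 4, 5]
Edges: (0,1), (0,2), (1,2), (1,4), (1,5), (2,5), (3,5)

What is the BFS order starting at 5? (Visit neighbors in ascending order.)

BFS from vertex 5 (neighbors processed in ascending order):
Visit order: 5, 1, 2, 3, 0, 4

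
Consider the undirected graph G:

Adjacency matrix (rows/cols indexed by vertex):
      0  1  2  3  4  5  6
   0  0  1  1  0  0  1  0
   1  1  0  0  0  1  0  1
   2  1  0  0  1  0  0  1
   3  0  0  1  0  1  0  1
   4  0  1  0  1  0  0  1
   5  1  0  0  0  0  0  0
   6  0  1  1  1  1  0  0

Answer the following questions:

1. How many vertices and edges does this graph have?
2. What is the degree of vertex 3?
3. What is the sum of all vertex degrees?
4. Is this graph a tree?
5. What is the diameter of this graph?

Count: 7 vertices, 10 edges.
Vertex 3 has neighbors [2, 4, 6], degree = 3.
Handshaking lemma: 2 * 10 = 20.
A tree on 7 vertices has 6 edges. This graph has 10 edges (4 extra). Not a tree.
Diameter (longest shortest path) = 3.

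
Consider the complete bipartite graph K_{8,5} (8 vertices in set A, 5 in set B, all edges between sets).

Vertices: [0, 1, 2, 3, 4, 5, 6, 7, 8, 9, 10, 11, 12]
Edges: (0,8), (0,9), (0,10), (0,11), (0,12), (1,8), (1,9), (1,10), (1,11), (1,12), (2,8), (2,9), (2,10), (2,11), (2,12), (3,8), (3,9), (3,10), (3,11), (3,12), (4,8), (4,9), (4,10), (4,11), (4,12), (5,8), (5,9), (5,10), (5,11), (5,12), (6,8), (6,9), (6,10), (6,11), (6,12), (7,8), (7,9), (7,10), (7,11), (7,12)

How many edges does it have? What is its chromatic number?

K_{8,5} has 8 * 5 = 40 edges.
Bipartite graphs have chromatic number 2 (color each partition differently).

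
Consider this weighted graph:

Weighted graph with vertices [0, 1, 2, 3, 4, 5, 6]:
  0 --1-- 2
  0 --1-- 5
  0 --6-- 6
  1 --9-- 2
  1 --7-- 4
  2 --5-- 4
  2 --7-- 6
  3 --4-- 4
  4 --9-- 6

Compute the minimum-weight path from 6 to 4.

Using Dijkstra's algorithm from vertex 6:
Shortest path: 6 -> 4
Total weight: 9 = 9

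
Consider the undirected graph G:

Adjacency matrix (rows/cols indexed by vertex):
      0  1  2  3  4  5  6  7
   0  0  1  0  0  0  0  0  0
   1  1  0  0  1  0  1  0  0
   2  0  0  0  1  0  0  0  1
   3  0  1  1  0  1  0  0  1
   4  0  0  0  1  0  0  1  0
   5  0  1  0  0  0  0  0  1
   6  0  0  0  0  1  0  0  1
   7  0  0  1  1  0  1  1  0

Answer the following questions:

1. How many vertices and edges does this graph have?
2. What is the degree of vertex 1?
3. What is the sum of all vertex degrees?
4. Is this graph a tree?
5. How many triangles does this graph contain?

Count: 8 vertices, 10 edges.
Vertex 1 has neighbors [0, 3, 5], degree = 3.
Handshaking lemma: 2 * 10 = 20.
A tree on 8 vertices has 7 edges. This graph has 10 edges (3 extra). Not a tree.
Number of triangles = 1.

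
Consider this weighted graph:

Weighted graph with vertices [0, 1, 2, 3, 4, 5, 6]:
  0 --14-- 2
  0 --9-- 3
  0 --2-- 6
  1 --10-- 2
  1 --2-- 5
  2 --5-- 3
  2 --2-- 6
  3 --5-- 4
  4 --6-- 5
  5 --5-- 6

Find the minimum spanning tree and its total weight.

Applying Kruskal's algorithm (sort edges by weight, add if no cycle):
  Add (0,6) w=2
  Add (1,5) w=2
  Add (2,6) w=2
  Add (2,3) w=5
  Add (3,4) w=5
  Add (5,6) w=5
  Skip (4,5) w=6 (creates cycle)
  Skip (0,3) w=9 (creates cycle)
  Skip (1,2) w=10 (creates cycle)
  Skip (0,2) w=14 (creates cycle)
MST weight = 21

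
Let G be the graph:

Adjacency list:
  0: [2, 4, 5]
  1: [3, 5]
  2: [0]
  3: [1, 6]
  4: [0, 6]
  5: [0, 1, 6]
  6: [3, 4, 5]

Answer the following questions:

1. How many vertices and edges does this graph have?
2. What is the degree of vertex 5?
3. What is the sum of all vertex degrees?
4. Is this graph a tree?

Count: 7 vertices, 8 edges.
Vertex 5 has neighbors [0, 1, 6], degree = 3.
Handshaking lemma: 2 * 8 = 16.
A tree on 7 vertices has 6 edges. This graph has 8 edges (2 extra). Not a tree.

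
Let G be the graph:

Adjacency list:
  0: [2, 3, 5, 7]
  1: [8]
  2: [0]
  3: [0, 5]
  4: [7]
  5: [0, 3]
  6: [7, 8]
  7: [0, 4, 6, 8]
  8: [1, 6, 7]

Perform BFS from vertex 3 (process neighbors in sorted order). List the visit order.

BFS from vertex 3 (neighbors processed in ascending order):
Visit order: 3, 0, 5, 2, 7, 4, 6, 8, 1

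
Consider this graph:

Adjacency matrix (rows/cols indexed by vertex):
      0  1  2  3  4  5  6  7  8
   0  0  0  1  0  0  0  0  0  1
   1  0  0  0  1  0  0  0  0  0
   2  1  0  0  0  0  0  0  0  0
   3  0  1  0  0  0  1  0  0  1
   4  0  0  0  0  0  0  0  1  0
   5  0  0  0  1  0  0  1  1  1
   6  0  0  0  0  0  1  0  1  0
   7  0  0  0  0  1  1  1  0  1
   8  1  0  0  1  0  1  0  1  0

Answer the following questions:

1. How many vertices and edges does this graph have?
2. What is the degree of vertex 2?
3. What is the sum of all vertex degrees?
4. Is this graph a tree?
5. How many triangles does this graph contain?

Count: 9 vertices, 11 edges.
Vertex 2 has neighbors [0], degree = 1.
Handshaking lemma: 2 * 11 = 22.
A tree on 9 vertices has 8 edges. This graph has 11 edges (3 extra). Not a tree.
Number of triangles = 3.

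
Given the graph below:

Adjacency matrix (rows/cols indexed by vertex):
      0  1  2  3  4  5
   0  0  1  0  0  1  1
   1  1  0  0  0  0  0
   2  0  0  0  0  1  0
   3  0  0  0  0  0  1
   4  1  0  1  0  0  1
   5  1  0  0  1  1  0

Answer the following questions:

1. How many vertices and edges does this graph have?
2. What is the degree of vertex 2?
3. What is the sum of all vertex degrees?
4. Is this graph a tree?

Count: 6 vertices, 6 edges.
Vertex 2 has neighbors [4], degree = 1.
Handshaking lemma: 2 * 6 = 12.
A tree on 6 vertices has 5 edges. This graph has 6 edges (1 extra). Not a tree.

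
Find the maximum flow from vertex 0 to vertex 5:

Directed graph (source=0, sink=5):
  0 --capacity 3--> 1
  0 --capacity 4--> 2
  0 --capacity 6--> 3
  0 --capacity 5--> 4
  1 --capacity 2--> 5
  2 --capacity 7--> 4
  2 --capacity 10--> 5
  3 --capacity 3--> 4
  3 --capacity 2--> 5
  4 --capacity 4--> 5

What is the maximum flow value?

Computing max flow:
  Flow on (0->1): 2/3
  Flow on (0->2): 4/4
  Flow on (0->3): 5/6
  Flow on (0->4): 1/5
  Flow on (1->5): 2/2
  Flow on (2->5): 4/10
  Flow on (3->4): 3/3
  Flow on (3->5): 2/2
  Flow on (4->5): 4/4
Maximum flow = 12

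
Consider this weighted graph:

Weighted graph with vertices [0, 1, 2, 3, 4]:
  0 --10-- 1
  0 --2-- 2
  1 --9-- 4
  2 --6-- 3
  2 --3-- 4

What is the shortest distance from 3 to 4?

Using Dijkstra's algorithm from vertex 3:
Shortest path: 3 -> 2 -> 4
Total weight: 6 + 3 = 9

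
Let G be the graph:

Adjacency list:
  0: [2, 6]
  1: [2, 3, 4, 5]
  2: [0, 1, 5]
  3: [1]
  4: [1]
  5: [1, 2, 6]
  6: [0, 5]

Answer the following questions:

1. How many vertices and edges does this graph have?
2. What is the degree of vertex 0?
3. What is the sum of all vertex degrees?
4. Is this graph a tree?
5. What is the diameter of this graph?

Count: 7 vertices, 8 edges.
Vertex 0 has neighbors [2, 6], degree = 2.
Handshaking lemma: 2 * 8 = 16.
A tree on 7 vertices has 6 edges. This graph has 8 edges (2 extra). Not a tree.
Diameter (longest shortest path) = 3.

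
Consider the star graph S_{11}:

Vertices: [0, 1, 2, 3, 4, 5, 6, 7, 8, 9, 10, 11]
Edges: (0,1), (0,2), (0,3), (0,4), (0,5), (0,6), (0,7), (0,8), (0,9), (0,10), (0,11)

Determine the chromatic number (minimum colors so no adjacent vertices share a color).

S_{11} has one hub adjacent to 11 leaves; leaves are pairwise non-adjacent.
Color the hub 0 and every leaf 1.
Chromatic number = 2.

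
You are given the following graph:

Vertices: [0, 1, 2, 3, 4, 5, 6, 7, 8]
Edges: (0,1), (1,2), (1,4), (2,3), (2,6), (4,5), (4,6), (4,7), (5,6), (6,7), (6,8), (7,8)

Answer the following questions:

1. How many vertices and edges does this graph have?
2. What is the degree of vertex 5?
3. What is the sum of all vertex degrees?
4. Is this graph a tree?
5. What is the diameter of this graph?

Count: 9 vertices, 12 edges.
Vertex 5 has neighbors [4, 6], degree = 2.
Handshaking lemma: 2 * 12 = 24.
A tree on 9 vertices has 8 edges. This graph has 12 edges (4 extra). Not a tree.
Diameter (longest shortest path) = 4.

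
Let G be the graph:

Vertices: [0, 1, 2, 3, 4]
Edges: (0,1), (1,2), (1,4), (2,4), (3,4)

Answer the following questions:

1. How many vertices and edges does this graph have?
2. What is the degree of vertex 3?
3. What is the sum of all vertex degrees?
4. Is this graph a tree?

Count: 5 vertices, 5 edges.
Vertex 3 has neighbors [4], degree = 1.
Handshaking lemma: 2 * 5 = 10.
A tree on 5 vertices has 4 edges. This graph has 5 edges (1 extra). Not a tree.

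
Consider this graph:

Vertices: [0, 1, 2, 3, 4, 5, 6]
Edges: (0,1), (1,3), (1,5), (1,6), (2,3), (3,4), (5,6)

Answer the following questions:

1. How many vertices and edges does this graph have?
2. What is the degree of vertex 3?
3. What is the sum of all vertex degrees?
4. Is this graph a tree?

Count: 7 vertices, 7 edges.
Vertex 3 has neighbors [1, 2, 4], degree = 3.
Handshaking lemma: 2 * 7 = 14.
A tree on 7 vertices has 6 edges. This graph has 7 edges (1 extra). Not a tree.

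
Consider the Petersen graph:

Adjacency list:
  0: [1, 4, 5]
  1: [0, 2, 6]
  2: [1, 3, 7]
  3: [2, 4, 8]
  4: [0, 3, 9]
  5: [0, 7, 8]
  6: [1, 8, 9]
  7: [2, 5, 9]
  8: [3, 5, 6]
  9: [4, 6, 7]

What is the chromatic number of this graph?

The Petersen graph contains odd cycles (e.g. the outer 5-cycle), so chi >= 3.
A proper 3-coloring exists (it is a well-known 3-chromatic graph).
Chromatic number = 3.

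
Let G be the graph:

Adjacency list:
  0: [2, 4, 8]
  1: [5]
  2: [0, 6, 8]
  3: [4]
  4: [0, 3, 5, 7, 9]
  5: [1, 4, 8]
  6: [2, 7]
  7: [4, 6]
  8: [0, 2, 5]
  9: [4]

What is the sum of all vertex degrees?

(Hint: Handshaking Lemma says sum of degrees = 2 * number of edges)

Count edges: 12 edges.
By Handshaking Lemma: sum of degrees = 2 * 12 = 24.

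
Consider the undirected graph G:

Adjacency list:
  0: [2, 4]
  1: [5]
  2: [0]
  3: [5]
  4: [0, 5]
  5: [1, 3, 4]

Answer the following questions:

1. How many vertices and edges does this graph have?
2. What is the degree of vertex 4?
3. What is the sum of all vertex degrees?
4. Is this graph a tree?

Count: 6 vertices, 5 edges.
Vertex 4 has neighbors [0, 5], degree = 2.
Handshaking lemma: 2 * 5 = 10.
A graph is a tree iff it is connected and has exactly n-1 edges. This graph is connected (all 6 vertices in one component) and has 6-1 = 5 edges. It is a tree.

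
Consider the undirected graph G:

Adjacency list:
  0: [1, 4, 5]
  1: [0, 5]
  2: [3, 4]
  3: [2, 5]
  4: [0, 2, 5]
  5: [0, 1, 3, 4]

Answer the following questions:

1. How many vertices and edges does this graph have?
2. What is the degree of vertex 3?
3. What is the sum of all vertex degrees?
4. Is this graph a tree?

Count: 6 vertices, 8 edges.
Vertex 3 has neighbors [2, 5], degree = 2.
Handshaking lemma: 2 * 8 = 16.
A tree on 6 vertices has 5 edges. This graph has 8 edges (3 extra). Not a tree.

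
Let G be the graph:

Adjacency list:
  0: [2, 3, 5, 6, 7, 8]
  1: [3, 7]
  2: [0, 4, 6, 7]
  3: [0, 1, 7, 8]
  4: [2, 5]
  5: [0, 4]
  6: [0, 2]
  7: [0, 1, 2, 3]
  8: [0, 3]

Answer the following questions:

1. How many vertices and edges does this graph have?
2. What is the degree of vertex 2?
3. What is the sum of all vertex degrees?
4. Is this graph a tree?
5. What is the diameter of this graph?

Count: 9 vertices, 14 edges.
Vertex 2 has neighbors [0, 4, 6, 7], degree = 4.
Handshaking lemma: 2 * 14 = 28.
A tree on 9 vertices has 8 edges. This graph has 14 edges (6 extra). Not a tree.
Diameter (longest shortest path) = 3.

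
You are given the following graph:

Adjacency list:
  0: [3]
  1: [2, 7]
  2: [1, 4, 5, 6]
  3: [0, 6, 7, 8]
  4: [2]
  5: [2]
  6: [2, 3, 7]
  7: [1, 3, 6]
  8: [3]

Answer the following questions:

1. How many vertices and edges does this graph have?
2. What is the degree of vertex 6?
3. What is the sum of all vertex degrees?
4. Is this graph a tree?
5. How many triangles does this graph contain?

Count: 9 vertices, 10 edges.
Vertex 6 has neighbors [2, 3, 7], degree = 3.
Handshaking lemma: 2 * 10 = 20.
A tree on 9 vertices has 8 edges. This graph has 10 edges (2 extra). Not a tree.
Number of triangles = 1.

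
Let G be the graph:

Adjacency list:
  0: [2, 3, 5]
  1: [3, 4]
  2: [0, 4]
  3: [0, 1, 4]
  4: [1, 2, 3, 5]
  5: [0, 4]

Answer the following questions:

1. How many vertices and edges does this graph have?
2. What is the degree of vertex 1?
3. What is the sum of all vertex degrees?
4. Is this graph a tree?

Count: 6 vertices, 8 edges.
Vertex 1 has neighbors [3, 4], degree = 2.
Handshaking lemma: 2 * 8 = 16.
A tree on 6 vertices has 5 edges. This graph has 8 edges (3 extra). Not a tree.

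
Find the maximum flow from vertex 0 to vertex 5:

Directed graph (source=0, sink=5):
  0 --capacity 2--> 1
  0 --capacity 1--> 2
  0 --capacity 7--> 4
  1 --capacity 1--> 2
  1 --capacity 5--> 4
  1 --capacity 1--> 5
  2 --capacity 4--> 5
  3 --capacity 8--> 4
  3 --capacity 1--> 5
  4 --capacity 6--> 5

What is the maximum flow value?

Computing max flow:
  Flow on (0->1): 2/2
  Flow on (0->2): 1/1
  Flow on (0->4): 6/7
  Flow on (1->2): 1/1
  Flow on (1->5): 1/1
  Flow on (2->5): 2/4
  Flow on (4->5): 6/6
Maximum flow = 9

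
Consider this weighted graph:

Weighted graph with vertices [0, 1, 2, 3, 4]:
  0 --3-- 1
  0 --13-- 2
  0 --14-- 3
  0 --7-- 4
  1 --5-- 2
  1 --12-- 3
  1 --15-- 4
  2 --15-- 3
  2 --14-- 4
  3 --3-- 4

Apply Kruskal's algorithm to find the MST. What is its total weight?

Applying Kruskal's algorithm (sort edges by weight, add if no cycle):
  Add (0,1) w=3
  Add (3,4) w=3
  Add (1,2) w=5
  Add (0,4) w=7
  Skip (1,3) w=12 (creates cycle)
  Skip (0,2) w=13 (creates cycle)
  Skip (0,3) w=14 (creates cycle)
  Skip (2,4) w=14 (creates cycle)
  Skip (1,4) w=15 (creates cycle)
  Skip (2,3) w=15 (creates cycle)
MST weight = 18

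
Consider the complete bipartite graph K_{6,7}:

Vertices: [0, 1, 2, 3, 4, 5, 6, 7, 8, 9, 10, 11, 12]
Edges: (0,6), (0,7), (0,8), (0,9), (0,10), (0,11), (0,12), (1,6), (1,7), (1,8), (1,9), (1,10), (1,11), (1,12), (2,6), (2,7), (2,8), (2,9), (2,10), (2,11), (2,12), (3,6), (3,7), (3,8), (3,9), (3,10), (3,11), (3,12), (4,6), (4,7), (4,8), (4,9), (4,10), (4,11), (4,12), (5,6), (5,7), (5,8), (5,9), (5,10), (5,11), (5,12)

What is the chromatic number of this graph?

K_{6,7} is bipartite: vertices split into two independent sets of size 6 and 7.
Color one set 0, the other 1. No adjacent vertices share a color.
Chromatic number = 2.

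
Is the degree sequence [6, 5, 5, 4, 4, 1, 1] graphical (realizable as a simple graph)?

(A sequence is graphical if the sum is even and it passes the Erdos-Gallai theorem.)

Sum of degrees = 26. Sum is even but fails Erdos-Gallai. The sequence is NOT graphical.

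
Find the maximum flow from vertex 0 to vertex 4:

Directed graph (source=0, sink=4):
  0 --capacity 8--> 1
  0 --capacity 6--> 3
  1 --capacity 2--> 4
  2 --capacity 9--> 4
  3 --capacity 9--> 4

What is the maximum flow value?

Computing max flow:
  Flow on (0->1): 2/8
  Flow on (0->3): 6/6
  Flow on (1->4): 2/2
  Flow on (3->4): 6/9
Maximum flow = 8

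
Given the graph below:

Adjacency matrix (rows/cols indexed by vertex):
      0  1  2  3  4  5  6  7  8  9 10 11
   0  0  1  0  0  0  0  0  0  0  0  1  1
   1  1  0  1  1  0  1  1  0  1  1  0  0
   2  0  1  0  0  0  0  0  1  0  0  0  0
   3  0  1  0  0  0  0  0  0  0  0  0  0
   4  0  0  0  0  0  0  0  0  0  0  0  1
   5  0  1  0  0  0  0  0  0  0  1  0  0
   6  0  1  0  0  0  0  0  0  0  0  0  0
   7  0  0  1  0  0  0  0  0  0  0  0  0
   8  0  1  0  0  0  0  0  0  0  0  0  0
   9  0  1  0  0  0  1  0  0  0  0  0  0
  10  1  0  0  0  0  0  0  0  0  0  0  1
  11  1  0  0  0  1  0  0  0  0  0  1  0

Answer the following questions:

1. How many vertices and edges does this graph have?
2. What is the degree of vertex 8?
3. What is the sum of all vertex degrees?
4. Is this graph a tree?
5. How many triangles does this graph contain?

Count: 12 vertices, 13 edges.
Vertex 8 has neighbors [1], degree = 1.
Handshaking lemma: 2 * 13 = 26.
A tree on 12 vertices has 11 edges. This graph has 13 edges (2 extra). Not a tree.
Number of triangles = 2.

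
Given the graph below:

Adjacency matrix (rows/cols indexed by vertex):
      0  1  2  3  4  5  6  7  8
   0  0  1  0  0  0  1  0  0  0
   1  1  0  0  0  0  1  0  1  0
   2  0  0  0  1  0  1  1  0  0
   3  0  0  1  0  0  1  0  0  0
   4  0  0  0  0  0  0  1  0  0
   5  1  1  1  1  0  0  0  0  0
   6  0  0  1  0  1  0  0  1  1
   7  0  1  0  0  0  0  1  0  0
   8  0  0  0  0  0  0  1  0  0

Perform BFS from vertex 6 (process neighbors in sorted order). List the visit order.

BFS from vertex 6 (neighbors processed in ascending order):
Visit order: 6, 2, 4, 7, 8, 3, 5, 1, 0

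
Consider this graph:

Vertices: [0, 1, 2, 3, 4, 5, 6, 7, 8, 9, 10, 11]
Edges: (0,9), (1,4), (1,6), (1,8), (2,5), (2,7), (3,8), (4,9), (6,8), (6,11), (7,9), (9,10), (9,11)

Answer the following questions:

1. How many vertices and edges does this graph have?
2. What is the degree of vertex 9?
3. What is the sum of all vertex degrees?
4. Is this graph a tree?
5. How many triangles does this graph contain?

Count: 12 vertices, 13 edges.
Vertex 9 has neighbors [0, 4, 7, 10, 11], degree = 5.
Handshaking lemma: 2 * 13 = 26.
A tree on 12 vertices has 11 edges. This graph has 13 edges (2 extra). Not a tree.
Number of triangles = 1.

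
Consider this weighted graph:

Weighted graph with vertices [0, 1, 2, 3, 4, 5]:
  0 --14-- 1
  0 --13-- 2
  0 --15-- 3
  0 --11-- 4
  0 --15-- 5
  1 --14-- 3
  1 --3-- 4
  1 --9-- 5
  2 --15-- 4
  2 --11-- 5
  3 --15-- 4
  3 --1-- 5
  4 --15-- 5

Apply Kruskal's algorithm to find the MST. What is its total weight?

Applying Kruskal's algorithm (sort edges by weight, add if no cycle):
  Add (3,5) w=1
  Add (1,4) w=3
  Add (1,5) w=9
  Add (0,4) w=11
  Add (2,5) w=11
  Skip (0,2) w=13 (creates cycle)
  Skip (0,1) w=14 (creates cycle)
  Skip (1,3) w=14 (creates cycle)
  Skip (0,3) w=15 (creates cycle)
  Skip (0,5) w=15 (creates cycle)
  Skip (2,4) w=15 (creates cycle)
  Skip (3,4) w=15 (creates cycle)
  Skip (4,5) w=15 (creates cycle)
MST weight = 35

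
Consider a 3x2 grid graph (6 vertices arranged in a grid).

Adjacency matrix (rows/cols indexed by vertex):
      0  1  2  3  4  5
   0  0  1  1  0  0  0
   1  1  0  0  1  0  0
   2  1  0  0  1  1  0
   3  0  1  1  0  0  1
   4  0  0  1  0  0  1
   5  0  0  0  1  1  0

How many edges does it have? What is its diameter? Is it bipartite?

A 3x2 grid has 4 vertical edges and 3 horizontal edges.
Total edges = 4 + 3 = 7.
Diameter = (3-1) + (2-1) = 3 (corner to opposite corner).
Grid graphs are bipartite (checkerboard coloring).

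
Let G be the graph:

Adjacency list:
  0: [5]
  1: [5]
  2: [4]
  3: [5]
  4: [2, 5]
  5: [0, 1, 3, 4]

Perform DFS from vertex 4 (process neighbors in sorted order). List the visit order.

DFS from vertex 4 (neighbors processed in ascending order):
Visit order: 4, 2, 5, 0, 1, 3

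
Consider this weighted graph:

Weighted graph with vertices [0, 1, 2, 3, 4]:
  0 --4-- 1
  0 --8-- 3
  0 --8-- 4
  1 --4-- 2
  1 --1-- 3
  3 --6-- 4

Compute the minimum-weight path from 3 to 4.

Using Dijkstra's algorithm from vertex 3:
Shortest path: 3 -> 4
Total weight: 6 = 6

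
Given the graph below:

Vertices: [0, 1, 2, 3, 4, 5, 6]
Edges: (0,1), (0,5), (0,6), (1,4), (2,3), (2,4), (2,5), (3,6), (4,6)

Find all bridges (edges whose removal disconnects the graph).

No bridges found. The graph is 2-edge-connected (no single edge removal disconnects it).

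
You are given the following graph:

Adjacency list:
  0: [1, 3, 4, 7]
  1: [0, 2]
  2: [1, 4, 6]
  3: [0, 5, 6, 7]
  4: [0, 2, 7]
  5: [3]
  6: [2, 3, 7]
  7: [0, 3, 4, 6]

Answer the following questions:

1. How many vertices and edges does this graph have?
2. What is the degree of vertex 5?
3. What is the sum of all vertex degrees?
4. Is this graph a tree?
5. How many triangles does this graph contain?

Count: 8 vertices, 12 edges.
Vertex 5 has neighbors [3], degree = 1.
Handshaking lemma: 2 * 12 = 24.
A tree on 8 vertices has 7 edges. This graph has 12 edges (5 extra). Not a tree.
Number of triangles = 3.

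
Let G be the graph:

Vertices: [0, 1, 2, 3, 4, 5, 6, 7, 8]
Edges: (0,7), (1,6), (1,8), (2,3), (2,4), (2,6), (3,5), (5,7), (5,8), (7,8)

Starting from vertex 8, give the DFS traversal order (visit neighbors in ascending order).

DFS from vertex 8 (neighbors processed in ascending order):
Visit order: 8, 1, 6, 2, 3, 5, 7, 0, 4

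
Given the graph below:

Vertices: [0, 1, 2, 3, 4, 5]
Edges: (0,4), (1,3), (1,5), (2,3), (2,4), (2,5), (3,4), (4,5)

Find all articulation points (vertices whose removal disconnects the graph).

An articulation point is a vertex whose removal disconnects the graph.
Articulation points: [4]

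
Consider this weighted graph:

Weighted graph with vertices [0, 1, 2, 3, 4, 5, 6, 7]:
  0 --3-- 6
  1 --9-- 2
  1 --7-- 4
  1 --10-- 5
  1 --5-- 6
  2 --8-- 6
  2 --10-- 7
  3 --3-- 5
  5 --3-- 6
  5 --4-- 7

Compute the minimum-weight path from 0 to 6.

Using Dijkstra's algorithm from vertex 0:
Shortest path: 0 -> 6
Total weight: 3 = 3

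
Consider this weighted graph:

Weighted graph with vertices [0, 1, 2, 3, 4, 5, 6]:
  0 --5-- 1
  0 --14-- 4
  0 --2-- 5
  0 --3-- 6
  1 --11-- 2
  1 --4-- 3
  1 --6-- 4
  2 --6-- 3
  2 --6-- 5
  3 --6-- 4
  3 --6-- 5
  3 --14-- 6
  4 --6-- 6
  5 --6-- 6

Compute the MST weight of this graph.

Applying Kruskal's algorithm (sort edges by weight, add if no cycle):
  Add (0,5) w=2
  Add (0,6) w=3
  Add (1,3) w=4
  Add (0,1) w=5
  Add (1,4) w=6
  Add (2,5) w=6
  Skip (2,3) w=6 (creates cycle)
  Skip (3,5) w=6 (creates cycle)
  Skip (3,4) w=6 (creates cycle)
  Skip (4,6) w=6 (creates cycle)
  Skip (5,6) w=6 (creates cycle)
  Skip (1,2) w=11 (creates cycle)
  Skip (0,4) w=14 (creates cycle)
  Skip (3,6) w=14 (creates cycle)
MST weight = 26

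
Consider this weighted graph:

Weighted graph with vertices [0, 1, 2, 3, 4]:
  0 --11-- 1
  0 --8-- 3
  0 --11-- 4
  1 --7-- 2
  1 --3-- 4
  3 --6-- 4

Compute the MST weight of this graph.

Applying Kruskal's algorithm (sort edges by weight, add if no cycle):
  Add (1,4) w=3
  Add (3,4) w=6
  Add (1,2) w=7
  Add (0,3) w=8
  Skip (0,1) w=11 (creates cycle)
  Skip (0,4) w=11 (creates cycle)
MST weight = 24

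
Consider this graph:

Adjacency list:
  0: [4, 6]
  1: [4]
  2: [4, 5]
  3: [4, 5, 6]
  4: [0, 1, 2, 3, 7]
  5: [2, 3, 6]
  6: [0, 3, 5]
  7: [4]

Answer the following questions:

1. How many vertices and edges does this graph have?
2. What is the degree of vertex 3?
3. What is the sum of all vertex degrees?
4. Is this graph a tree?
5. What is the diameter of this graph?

Count: 8 vertices, 10 edges.
Vertex 3 has neighbors [4, 5, 6], degree = 3.
Handshaking lemma: 2 * 10 = 20.
A tree on 8 vertices has 7 edges. This graph has 10 edges (3 extra). Not a tree.
Diameter (longest shortest path) = 3.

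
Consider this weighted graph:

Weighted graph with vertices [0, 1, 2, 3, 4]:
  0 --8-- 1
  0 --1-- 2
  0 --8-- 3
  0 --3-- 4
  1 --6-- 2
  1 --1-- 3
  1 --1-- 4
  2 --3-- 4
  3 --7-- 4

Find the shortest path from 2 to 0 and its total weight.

Using Dijkstra's algorithm from vertex 2:
Shortest path: 2 -> 0
Total weight: 1 = 1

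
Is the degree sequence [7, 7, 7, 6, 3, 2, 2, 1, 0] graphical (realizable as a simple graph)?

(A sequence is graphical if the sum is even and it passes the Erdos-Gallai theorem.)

Sum of degrees = 35. Sum is odd, so the sequence is NOT graphical.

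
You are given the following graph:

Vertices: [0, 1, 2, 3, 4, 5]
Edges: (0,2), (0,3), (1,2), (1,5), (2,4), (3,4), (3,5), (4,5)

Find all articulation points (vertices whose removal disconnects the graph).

No articulation points. The graph is biconnected.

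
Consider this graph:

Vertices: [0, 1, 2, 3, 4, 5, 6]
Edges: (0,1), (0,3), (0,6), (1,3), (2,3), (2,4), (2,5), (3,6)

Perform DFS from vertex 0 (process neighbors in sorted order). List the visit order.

DFS from vertex 0 (neighbors processed in ascending order):
Visit order: 0, 1, 3, 2, 4, 5, 6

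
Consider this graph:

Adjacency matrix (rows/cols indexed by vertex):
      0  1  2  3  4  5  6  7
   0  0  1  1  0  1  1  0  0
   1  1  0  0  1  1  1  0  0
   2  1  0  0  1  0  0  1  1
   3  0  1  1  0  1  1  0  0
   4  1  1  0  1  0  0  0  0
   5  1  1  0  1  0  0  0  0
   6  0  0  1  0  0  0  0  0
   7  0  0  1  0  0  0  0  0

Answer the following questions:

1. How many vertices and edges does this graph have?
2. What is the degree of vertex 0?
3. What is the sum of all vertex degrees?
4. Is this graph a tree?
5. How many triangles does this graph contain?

Count: 8 vertices, 12 edges.
Vertex 0 has neighbors [1, 2, 4, 5], degree = 4.
Handshaking lemma: 2 * 12 = 24.
A tree on 8 vertices has 7 edges. This graph has 12 edges (5 extra). Not a tree.
Number of triangles = 4.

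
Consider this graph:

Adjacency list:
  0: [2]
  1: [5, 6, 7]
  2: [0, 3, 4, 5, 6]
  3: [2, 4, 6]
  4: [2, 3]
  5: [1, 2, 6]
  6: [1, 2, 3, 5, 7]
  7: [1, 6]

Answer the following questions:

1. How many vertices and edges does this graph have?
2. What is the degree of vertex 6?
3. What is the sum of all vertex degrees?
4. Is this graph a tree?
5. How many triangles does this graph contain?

Count: 8 vertices, 12 edges.
Vertex 6 has neighbors [1, 2, 3, 5, 7], degree = 5.
Handshaking lemma: 2 * 12 = 24.
A tree on 8 vertices has 7 edges. This graph has 12 edges (5 extra). Not a tree.
Number of triangles = 5.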